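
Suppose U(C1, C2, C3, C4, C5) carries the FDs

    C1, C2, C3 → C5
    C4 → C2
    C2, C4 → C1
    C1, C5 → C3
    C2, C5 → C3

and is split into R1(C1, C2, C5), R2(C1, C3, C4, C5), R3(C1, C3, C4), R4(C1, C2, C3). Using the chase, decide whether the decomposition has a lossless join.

No

Chase test. Columns are C1, C2, C3, C4, C5; row i has aⱼ where attribute j ∈ Ri, else bᵢⱼ.
Initial tableau (one row per fragment):
  row 1: a1 a2 b13 b14 a5
  row 2: a1 b22 a3 a4 a5
  row 3: a1 b32 a3 a4 b35
  row 4: a1 a2 a3 b44 b45
Rows 2 and 3 agree on C4; apply C4→C2 and equate their C2 entries.
Rows 1 and 2 agree on C1, C5; apply C1, C5→C3 and equate their C3 entries.
Rows 1 and 4 agree on C1, C2, C3; apply C1, C2, C3→C5 and equate their C5 entries.
Rows 2 and 3 agree on C1, C2, C3; apply C1, C2, C3→C5 and equate their C5 entries.
No row becomes fully distinguished — the join is lossy.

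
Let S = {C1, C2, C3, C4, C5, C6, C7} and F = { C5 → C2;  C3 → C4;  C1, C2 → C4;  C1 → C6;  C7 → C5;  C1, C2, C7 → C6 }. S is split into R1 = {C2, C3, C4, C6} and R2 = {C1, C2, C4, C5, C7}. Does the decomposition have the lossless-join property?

No

Common attributes: R1 ∩ R2 = {C2, C4}.
No dependency enlarges {C2, C4}, so (C2, C4)⁺ = {C2, C4}.
The closure contains neither all of R1 = {C2, C3, C4, C6} nor all of R2 = {C1, C2, C4, C5, C7}, so the common attributes are not a superkey of either fragment. The join is lossy.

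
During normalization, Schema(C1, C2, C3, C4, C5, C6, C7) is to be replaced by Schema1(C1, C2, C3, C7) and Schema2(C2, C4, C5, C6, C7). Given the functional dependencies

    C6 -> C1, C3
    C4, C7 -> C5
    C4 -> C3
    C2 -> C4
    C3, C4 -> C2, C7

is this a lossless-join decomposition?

Common attributes: Schema1 ∩ Schema2 = {C2, C7}.
Closure of {C2, C7}: C2 → C4 applies, adding C4; C4, C7 → C5 applies, adding C5; C4 → C3 applies, adding C3. So (C2, C7)⁺ = {C2, C3, C4, C5, C7}.
The closure contains neither all of Schema1 = {C1, C2, C3, C7} nor all of Schema2 = {C2, C4, C5, C6, C7}, so the common attributes are not a superkey of either fragment. The join is lossy.

No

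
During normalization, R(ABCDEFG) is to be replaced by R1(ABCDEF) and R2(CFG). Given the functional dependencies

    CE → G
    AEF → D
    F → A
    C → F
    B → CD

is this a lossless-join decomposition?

No

Common attributes: R1 ∩ R2 = {CF}.
Closure of {CF}: F → A applies, adding A. So (CF)⁺ = {ACF}.
The closure contains neither all of R1 = {ABCDEF} nor all of R2 = {CFG}, so the common attributes are not a superkey of either fragment. The join is lossy.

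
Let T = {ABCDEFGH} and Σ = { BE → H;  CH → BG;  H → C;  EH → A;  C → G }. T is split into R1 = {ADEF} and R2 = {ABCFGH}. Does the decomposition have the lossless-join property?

No

Common attributes: R1 ∩ R2 = {AF}.
No dependency enlarges {AF}, so (AF)⁺ = {AF}.
The closure contains neither all of R1 = {ADEF} nor all of R2 = {ABCFGH}, so the common attributes are not a superkey of either fragment. The join is lossy.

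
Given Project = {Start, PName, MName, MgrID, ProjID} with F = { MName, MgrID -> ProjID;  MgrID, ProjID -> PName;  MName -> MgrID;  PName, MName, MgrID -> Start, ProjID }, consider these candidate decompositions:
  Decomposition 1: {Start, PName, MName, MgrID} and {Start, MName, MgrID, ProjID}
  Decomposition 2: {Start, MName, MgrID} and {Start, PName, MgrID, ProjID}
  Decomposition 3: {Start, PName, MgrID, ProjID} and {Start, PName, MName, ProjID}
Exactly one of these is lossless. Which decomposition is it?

Decomposition 1: common = {Start, MName, MgrID}, closure = {Start, PName, MName, MgrID, ProjID} → lossless.
Decomposition 2: common = {Start, MgrID}, closure = {Start, MgrID} → lossy.
Decomposition 3: common = {Start, PName, ProjID}, closure = {Start, PName, ProjID} → lossy.

Decomposition 1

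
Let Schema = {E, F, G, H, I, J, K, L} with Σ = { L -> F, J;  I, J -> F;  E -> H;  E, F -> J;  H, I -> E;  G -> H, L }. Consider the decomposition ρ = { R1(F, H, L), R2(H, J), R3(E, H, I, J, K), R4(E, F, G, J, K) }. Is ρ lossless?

No

Chase test. Columns are E, F, G, H, I, J, K, L; row i has aⱼ where attribute j ∈ Ri, else bᵢⱼ.
Initial tableau (one row per fragment):
  row 1: b11 a2 b13 a4 b15 b16 b17 a8
  row 2: b21 b22 b23 a4 b25 a6 b27 b28
  row 3: a1 b32 b33 a4 a5 a6 a7 b38
  row 4: a1 a2 a3 b44 b45 a6 a7 b48
Rows 3 and 4 agree on E; apply E→H and equate their H entries.
No row becomes fully distinguished — the join is lossy.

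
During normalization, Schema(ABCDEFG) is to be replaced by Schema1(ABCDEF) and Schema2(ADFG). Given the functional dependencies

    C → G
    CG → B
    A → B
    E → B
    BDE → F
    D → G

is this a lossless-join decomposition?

Common attributes: Schema1 ∩ Schema2 = {ADF}.
Closure of {ADF}: A → B applies, adding B; D → G applies, adding G. So (ADF)⁺ = {ABDFG}.
This closure contains every attribute of Schema2, so Schema1 ∩ Schema2 → Schema2. The join is lossless.

Yes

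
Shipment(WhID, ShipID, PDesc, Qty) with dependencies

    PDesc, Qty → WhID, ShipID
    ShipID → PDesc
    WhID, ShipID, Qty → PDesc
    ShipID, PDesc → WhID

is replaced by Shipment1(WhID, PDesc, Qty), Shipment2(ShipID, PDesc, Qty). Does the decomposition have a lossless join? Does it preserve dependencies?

Lossless test: (PDesc, Qty)⁺ = {WhID, ShipID, PDesc, Qty}, which contains all of one fragment — lossless.
Dependency preservation: the restricted closure of {ShipID, PDesc} across the fragments never reaches {WhID}, so ShipID, PDesc → WhID cannot be enforced without a join — not preserved.

lossless but not dependency-preserving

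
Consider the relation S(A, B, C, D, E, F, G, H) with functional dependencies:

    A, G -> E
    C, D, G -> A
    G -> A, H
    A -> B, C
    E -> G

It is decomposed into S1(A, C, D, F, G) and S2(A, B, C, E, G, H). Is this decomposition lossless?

Common attributes: S1 ∩ S2 = {A, C, G}.
Closure of {A, C, G}: A, G → E applies, adding E; G → A, H applies, adding H; A → B, C applies, adding B. So (A, C, G)⁺ = {A, B, C, E, G, H}.
This closure contains every attribute of S2, so S1 ∩ S2 → S2. The join is lossless.

Yes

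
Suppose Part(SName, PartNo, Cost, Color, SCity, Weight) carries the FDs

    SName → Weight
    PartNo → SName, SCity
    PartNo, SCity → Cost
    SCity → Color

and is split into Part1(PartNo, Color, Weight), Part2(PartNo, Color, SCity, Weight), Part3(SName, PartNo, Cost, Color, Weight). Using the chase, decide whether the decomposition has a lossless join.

Yes

Chase test. Columns are SName, PartNo, Cost, Color, SCity, Weight; row i has aⱼ where attribute j ∈ Parti, else bᵢⱼ.
Initial tableau (one row per fragment):
  row 1: b11 a2 b13 a4 b15 a6
  row 2: b21 a2 b23 a4 a5 a6
  row 3: a1 a2 a3 a4 b35 a6
Rows 1 and 2 agree on PartNo; apply PartNo→SName, SCity and equate their SName, SCity entries.
Rows 1 and 3 agree on PartNo; apply PartNo→SName, SCity and equate their SName, SCity entries.
Rows 1 and 2 agree on PartNo, SCity; apply PartNo, SCity→Cost and equate their Cost entries.
Rows 1 and 3 agree on PartNo, SCity; apply PartNo, SCity→Cost and equate their Cost entries.
Row 1 is now all distinguished symbols — the join is lossless.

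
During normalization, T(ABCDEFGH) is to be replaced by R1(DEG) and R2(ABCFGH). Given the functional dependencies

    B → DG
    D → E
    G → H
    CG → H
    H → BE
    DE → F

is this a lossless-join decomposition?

Yes

Common attributes: R1 ∩ R2 = {G}.
Closure of {G}: G → H applies, adding H; H → BE applies, adding BE; B → DG applies, adding D; DE → F applies, adding F. So (G)⁺ = {BDEFGH}.
This closure contains every attribute of R1, so R1 ∩ R2 → R1. The join is lossless.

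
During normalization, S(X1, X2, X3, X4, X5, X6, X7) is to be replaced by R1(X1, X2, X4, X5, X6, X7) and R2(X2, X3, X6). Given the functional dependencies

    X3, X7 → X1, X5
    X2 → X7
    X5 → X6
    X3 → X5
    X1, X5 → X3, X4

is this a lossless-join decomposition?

No

Common attributes: R1 ∩ R2 = {X2, X6}.
Closure of {X2, X6}: X2 → X7 applies, adding X7. So (X2, X6)⁺ = {X2, X6, X7}.
The closure contains neither all of R1 = {X1, X2, X4, X5, X6, X7} nor all of R2 = {X2, X3, X6}, so the common attributes are not a superkey of either fragment. The join is lossy.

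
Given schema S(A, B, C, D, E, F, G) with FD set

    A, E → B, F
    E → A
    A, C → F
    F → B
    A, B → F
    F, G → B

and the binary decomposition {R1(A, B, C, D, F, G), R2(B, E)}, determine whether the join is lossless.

Common attributes: R1 ∩ R2 = {B}.
No dependency enlarges {B}, so (B)⁺ = {B}.
The closure contains neither all of R1 = {A, B, C, D, F, G} nor all of R2 = {B, E}, so the common attributes are not a superkey of either fragment. The join is lossy.

No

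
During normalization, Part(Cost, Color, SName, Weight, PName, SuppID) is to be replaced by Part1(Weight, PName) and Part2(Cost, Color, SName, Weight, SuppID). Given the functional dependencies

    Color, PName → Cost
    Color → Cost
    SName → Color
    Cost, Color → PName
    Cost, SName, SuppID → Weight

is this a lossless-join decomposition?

Common attributes: Part1 ∩ Part2 = {Weight}.
No dependency enlarges {Weight}, so (Weight)⁺ = {Weight}.
The closure contains neither all of Part1 = {Weight, PName} nor all of Part2 = {Cost, Color, SName, Weight, SuppID}, so the common attributes are not a superkey of either fragment. The join is lossy.

No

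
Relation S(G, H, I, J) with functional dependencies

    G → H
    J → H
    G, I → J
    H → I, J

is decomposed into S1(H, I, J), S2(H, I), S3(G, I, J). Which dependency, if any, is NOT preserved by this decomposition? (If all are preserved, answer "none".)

none

G → H: restricted closure across fragments reaches H.
J → H lies within S1.
G, I → J lies within S3.
H → I, J lies within S1.
Every dependency is enforceable on the fragments, so the decomposition is dependency-preserving.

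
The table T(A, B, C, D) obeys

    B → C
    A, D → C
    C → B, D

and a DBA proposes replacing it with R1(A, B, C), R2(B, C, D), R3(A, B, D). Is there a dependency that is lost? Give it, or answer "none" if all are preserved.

B → C lies within R1.
A, D → C: restricted closure across fragments reaches C.
C → B, D lies within R2.
Every dependency is enforceable on the fragments, so the decomposition is dependency-preserving.

none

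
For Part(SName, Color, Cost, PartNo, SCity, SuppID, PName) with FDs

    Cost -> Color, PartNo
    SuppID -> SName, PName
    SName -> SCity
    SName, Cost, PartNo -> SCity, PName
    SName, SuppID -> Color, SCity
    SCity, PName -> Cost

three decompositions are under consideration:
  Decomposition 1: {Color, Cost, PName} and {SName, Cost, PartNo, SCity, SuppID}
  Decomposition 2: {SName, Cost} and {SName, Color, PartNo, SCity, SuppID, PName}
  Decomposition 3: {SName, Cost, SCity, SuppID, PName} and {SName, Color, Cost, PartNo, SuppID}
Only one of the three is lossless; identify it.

Decomposition 3

Decomposition 1: common = {Cost}, closure = {Color, Cost, PartNo} → lossy.
Decomposition 2: common = {SName}, closure = {SName, SCity} → lossy.
Decomposition 3: common = {SName, Cost, SuppID}, closure = {SName, Color, Cost, PartNo, SCity, SuppID, PName} → lossless.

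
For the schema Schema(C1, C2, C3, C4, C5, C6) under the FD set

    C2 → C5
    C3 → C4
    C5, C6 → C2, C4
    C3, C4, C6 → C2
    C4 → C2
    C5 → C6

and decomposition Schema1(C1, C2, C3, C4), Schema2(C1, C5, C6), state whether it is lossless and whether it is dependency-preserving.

lossy and not dependency-preserving

Lossless test: (C1)⁺ = {C1}, which is a superkey of neither fragment — lossy.
Dependency preservation: the restricted closure of {C2} across the fragments never reaches {C5}, so C2 → C5 cannot be enforced without a join — not preserved.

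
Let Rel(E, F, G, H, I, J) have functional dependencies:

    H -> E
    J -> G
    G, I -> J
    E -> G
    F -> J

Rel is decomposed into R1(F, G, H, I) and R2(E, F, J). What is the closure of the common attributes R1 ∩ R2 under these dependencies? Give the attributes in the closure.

F, G, J

R1 ∩ R2 = {F}.
F → J applies, adding J
J → G applies, adding G
Closure: {F, G, J}.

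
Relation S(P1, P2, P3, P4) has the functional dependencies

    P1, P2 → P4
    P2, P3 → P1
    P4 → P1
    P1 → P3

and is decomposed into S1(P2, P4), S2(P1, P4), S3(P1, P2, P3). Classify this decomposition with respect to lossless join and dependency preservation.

lossless but not dependency-preserving

Lossless test (chase): Rows 1 and 2 agree on P4; apply P4→P1 and equate their P1 entries. Rows 1 and 2 agree on P1; apply P1→P3 and equate their P3 entries. Rows 1 and 3 agree on P1; apply P1→P3 and equate their P3 entries. Rows 1 and 3 agree on P1, P2; apply P1, P2→P4 and equate their P4 entries. Row 1 is now all distinguished symbols — the join is lossless.
Dependency preservation: the restricted closure of {P1, P2} across the fragments never reaches {P4}, so P1, P2 → P4 cannot be enforced without a join — not preserved.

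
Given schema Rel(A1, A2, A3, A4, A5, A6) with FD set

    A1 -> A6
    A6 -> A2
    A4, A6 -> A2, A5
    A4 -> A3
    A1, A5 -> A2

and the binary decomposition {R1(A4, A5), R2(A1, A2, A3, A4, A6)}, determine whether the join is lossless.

No

Common attributes: R1 ∩ R2 = {A4}.
Closure of {A4}: A4 → A3 applies, adding A3. So (A4)⁺ = {A3, A4}.
The closure contains neither all of R1 = {A4, A5} nor all of R2 = {A1, A2, A3, A4, A6}, so the common attributes are not a superkey of either fragment. The join is lossy.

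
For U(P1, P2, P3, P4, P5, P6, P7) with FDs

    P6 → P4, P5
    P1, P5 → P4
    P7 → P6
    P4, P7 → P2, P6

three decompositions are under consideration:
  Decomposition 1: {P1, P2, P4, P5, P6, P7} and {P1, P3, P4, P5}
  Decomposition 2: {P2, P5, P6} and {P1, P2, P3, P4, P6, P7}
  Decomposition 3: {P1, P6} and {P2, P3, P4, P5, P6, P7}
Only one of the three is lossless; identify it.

Decomposition 1: common = {P1, P4, P5}, closure = {P1, P4, P5} → lossy.
Decomposition 2: common = {P2, P6}, closure = {P2, P4, P5, P6} → lossless.
Decomposition 3: common = {P6}, closure = {P4, P5, P6} → lossy.

Decomposition 2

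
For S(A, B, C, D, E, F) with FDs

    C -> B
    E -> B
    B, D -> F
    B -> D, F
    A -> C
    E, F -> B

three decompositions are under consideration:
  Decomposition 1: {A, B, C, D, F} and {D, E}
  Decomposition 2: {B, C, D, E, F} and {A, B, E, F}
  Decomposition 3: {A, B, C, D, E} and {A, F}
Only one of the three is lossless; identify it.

Decomposition 1: common = {D}, closure = {D} → lossy.
Decomposition 2: common = {B, E, F}, closure = {B, D, E, F} → lossy.
Decomposition 3: common = {A}, closure = {A, B, C, D, F} → lossless.

Decomposition 3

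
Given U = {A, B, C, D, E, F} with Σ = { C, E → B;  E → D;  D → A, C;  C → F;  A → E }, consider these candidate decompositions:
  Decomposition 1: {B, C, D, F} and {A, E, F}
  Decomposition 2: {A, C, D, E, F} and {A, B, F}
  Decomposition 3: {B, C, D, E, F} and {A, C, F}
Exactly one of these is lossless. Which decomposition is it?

Decomposition 2

Decomposition 1: common = {F}, closure = {F} → lossy.
Decomposition 2: common = {A, F}, closure = {A, B, C, D, E, F} → lossless.
Decomposition 3: common = {C, F}, closure = {C, F} → lossy.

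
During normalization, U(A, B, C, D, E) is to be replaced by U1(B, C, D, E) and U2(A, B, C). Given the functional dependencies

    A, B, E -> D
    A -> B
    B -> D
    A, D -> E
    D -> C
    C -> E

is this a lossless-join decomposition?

Yes

Common attributes: U1 ∩ U2 = {B, C}.
Closure of {B, C}: B → D applies, adding D; C → E applies, adding E. So (B, C)⁺ = {B, C, D, E}.
This closure contains every attribute of U1, so U1 ∩ U2 → U1. The join is lossless.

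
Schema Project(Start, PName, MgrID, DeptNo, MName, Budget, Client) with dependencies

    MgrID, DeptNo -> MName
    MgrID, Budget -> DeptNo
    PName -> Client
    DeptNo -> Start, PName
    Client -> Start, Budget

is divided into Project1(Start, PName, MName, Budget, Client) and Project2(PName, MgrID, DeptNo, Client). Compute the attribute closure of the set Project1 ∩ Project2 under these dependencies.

Start, PName, Budget, Client

Project1 ∩ Project2 = {PName, Client}.
Client → Start, Budget applies, adding Start, Budget
Closure: {Start, PName, Budget, Client}.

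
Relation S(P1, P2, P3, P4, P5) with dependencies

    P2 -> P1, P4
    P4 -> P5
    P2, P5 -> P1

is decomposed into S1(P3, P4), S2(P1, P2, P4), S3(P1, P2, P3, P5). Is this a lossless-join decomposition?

Yes

Chase test. Columns are P1, P2, P3, P4, P5; row i has aⱼ where attribute j ∈ Si, else bᵢⱼ.
Initial tableau (one row per fragment):
  row 1: b11 b12 a3 a4 b15
  row 2: a1 a2 b23 a4 b25
  row 3: a1 a2 a3 b34 a5
Rows 2 and 3 agree on P2; apply P2→P1, P4 and equate their P1, P4 entries.
Rows 1 and 2 agree on P4; apply P4→P5 and equate their P5 entries.
Rows 1 and 3 agree on P4; apply P4→P5 and equate their P5 entries.
Row 3 is now all distinguished symbols — the join is lossless.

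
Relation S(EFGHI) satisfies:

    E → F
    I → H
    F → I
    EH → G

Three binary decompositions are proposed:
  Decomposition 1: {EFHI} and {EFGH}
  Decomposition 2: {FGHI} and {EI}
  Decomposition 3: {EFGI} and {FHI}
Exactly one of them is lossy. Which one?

Decomposition 2

Decomposition 1: common = {EFH}, closure = {EFGHI} → lossless.
Decomposition 2: common = {I}, closure = {HI} → lossy.
Decomposition 3: common = {FI}, closure = {FHI} → lossless.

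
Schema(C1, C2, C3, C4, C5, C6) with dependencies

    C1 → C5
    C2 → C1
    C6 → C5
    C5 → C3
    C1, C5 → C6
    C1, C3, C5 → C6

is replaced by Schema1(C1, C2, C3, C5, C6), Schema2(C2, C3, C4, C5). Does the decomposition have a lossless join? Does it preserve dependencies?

lossless and dependency-preserving

Lossless test: (C2, C3, C5)⁺ = {C1, C2, C3, C5, C6}, which contains all of one fragment — lossless.
Dependency preservation: every FD's attributes lie within a single fragment, so each can be enforced locally — preserved.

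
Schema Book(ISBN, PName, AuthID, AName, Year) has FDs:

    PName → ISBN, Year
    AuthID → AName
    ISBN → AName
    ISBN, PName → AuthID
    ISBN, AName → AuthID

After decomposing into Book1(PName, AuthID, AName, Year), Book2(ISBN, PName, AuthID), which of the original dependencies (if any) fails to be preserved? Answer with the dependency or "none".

PName → ISBN, Year: restricted closure across fragments reaches ISBN, Year.
AuthID → AName lies within Book1.
ISBN → AName: restricted closure across fragments reaches AName.
ISBN, PName → AuthID lies within Book2.
ISBN, AName → AuthID: restricted closure across fragments reaches AuthID.
Every dependency is enforceable on the fragments, so the decomposition is dependency-preserving.

none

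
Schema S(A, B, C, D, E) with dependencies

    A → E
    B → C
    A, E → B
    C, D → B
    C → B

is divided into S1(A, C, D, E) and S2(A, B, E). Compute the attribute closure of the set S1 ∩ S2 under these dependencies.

A, B, C, E

S1 ∩ S2 = {A, E}.
A, E → B applies, adding B
B → C applies, adding C
Closure: {A, B, C, E}.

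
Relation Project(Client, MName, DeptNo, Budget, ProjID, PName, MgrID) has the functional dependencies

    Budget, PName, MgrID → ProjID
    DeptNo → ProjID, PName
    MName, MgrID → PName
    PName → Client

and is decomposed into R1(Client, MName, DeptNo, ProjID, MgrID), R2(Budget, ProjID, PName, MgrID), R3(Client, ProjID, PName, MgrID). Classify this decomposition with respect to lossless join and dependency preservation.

lossy and not dependency-preserving

Lossless test (chase): Rows 2 and 3 agree on PName; apply PName→Client and equate their Client entries. No row becomes fully distinguished — the join is lossy.
Dependency preservation: the restricted closure of {DeptNo} across the fragments never reaches {ProjID, PName}, so DeptNo → ProjID, PName cannot be enforced without a join — not preserved.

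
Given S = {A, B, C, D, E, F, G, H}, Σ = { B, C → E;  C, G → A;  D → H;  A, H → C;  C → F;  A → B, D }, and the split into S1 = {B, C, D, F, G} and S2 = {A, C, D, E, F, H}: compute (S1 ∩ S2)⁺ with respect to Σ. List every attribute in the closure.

C, D, F, H

S1 ∩ S2 = {C, D, F}.
D → H applies, adding H
Closure: {C, D, F, H}.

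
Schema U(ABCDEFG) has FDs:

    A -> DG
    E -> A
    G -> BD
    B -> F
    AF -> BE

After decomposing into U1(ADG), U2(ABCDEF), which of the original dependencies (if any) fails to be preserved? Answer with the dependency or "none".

G -> BD

Check G → BD: no single fragment contains all of {BDG}, and the restricted closure of {G} across the fragments never reaches {BD}.
A → DG is preserved.
E → A is preserved.
B → F is preserved.
AF → BE is preserved.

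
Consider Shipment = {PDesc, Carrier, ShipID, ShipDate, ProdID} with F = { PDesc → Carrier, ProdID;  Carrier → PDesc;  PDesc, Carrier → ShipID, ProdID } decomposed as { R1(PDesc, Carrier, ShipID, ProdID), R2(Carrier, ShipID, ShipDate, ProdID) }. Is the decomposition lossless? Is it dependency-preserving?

lossless and dependency-preserving

Lossless test: (Carrier, ShipID, ProdID)⁺ = {PDesc, Carrier, ShipID, ProdID}, which contains all of one fragment — lossless.
Dependency preservation: every FD's attributes lie within a single fragment, so each can be enforced locally — preserved.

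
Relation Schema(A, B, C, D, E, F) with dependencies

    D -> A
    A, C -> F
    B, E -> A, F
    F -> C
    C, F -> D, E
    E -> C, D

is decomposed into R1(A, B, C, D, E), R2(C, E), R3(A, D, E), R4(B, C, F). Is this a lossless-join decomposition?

No

Chase test. Columns are A, B, C, D, E, F; row i has aⱼ where attribute j ∈ Ri, else bᵢⱼ.
Initial tableau (one row per fragment):
  row 1: a1 a2 a3 a4 a5 b16
  row 2: b21 b22 a3 b24 a5 b26
  row 3: a1 b32 b33 a4 a5 b36
  row 4: b41 a2 a3 b44 b45 a6
Rows 1 and 2 agree on E; apply E→C, D and equate their C, D entries.
Rows 1 and 3 agree on E; apply E→C, D and equate their C, D entries.
Rows 1 and 2 agree on D; apply D→A and equate their A entries.
Rows 1 and 2 agree on A, C; apply A, C→F and equate their F entries.
Rows 1 and 3 agree on A, C; apply A, C→F and equate their F entries.
No row becomes fully distinguished — the join is lossy.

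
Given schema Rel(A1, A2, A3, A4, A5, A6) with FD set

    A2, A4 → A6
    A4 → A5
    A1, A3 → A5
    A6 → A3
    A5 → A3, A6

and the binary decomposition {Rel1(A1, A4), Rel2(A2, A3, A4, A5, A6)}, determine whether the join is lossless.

No

Common attributes: Rel1 ∩ Rel2 = {A4}.
Closure of {A4}: A4 → A5 applies, adding A5; A5 → A3, A6 applies, adding A3, A6. So (A4)⁺ = {A3, A4, A5, A6}.
The closure contains neither all of Rel1 = {A1, A4} nor all of Rel2 = {A2, A3, A4, A5, A6}, so the common attributes are not a superkey of either fragment. The join is lossy.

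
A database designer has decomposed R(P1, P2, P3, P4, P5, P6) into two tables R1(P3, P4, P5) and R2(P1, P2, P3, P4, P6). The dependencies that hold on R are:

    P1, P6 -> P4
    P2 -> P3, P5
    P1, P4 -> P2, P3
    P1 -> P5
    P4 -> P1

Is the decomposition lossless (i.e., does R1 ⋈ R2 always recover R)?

Common attributes: R1 ∩ R2 = {P3, P4}.
Closure of {P3, P4}: P4 → P1 applies, adding P1; P1, P4 → P2, P3 applies, adding P2; P1 → P5 applies, adding P5. So (P3, P4)⁺ = {P1, P2, P3, P4, P5}.
This closure contains every attribute of R1, so R1 ∩ R2 → R1. The join is lossless.

Yes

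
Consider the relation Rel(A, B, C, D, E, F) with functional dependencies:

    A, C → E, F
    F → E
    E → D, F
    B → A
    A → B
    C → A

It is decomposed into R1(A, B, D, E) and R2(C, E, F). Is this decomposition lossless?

Common attributes: R1 ∩ R2 = {E}.
Closure of {E}: E → D, F applies, adding D, F. So (E)⁺ = {D, E, F}.
The closure contains neither all of R1 = {A, B, D, E} nor all of R2 = {C, E, F}, so the common attributes are not a superkey of either fragment. The join is lossy.

No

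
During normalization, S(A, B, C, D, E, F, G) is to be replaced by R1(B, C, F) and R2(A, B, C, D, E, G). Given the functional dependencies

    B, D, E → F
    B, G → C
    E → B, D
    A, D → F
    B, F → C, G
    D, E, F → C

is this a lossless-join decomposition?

No

Common attributes: R1 ∩ R2 = {B, C}.
No dependency enlarges {B, C}, so (B, C)⁺ = {B, C}.
The closure contains neither all of R1 = {B, C, F} nor all of R2 = {A, B, C, D, E, G}, so the common attributes are not a superkey of either fragment. The join is lossy.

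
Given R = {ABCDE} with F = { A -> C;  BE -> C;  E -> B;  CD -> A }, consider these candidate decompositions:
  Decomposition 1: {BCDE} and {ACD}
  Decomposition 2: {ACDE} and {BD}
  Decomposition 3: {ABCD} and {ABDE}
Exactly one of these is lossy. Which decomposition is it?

Decomposition 1: common = {CD}, closure = {ACD} → lossless.
Decomposition 2: common = {D}, closure = {D} → lossy.
Decomposition 3: common = {ABD}, closure = {ABCD} → lossless.

Decomposition 2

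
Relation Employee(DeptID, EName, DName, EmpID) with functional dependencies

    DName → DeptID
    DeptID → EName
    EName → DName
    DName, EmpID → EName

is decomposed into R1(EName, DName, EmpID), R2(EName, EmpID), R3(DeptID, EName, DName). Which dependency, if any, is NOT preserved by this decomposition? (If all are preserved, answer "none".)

none

DName → DeptID lies within R3.
DeptID → EName lies within R3.
EName → DName lies within R1.
DName, EmpID → EName lies within R1.
Every dependency is enforceable on the fragments, so the decomposition is dependency-preserving.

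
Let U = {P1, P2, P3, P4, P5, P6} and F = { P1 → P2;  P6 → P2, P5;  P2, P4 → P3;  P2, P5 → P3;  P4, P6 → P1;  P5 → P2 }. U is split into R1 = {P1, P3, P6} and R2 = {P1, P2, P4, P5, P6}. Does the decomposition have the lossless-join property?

Common attributes: R1 ∩ R2 = {P1, P6}.
Closure of {P1, P6}: P1 → P2 applies, adding P2; P6 → P2, P5 applies, adding P5; P2, P5 → P3 applies, adding P3. So (P1, P6)⁺ = {P1, P2, P3, P5, P6}.
This closure contains every attribute of R1, so R1 ∩ R2 → R1. The join is lossless.

Yes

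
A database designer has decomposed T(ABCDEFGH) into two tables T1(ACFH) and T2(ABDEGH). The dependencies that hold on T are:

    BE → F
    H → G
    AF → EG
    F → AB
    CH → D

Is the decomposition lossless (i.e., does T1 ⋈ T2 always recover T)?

No

Common attributes: T1 ∩ T2 = {AH}.
Closure of {AH}: H → G applies, adding G. So (AH)⁺ = {AGH}.
The closure contains neither all of T1 = {ACFH} nor all of T2 = {ABDEGH}, so the common attributes are not a superkey of either fragment. The join is lossy.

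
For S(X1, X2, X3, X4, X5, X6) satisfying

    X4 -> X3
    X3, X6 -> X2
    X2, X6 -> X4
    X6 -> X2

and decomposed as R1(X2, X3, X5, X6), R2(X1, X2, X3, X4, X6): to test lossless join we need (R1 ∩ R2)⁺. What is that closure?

X2, X3, X4, X6

R1 ∩ R2 = {X2, X3, X6}.
X2, X6 → X4 applies, adding X4
Closure: {X2, X3, X4, X6}.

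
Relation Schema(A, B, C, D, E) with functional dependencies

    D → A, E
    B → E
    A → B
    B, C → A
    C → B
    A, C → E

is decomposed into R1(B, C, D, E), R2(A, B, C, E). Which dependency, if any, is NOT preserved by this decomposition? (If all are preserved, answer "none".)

D → A, E

Check D → A, E: no single fragment contains all of {A, D, E}, and the restricted closure of {D} across the fragments never reaches {A, E}.
B → E is preserved.
A → B is preserved.
B, C → A is preserved.
C → B is preserved.
A, C → E is preserved.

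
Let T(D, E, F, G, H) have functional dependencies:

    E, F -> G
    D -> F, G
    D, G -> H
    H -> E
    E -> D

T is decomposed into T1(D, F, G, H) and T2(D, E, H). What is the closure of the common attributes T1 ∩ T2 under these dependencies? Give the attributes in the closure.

T1 ∩ T2 = {D, H}.
D → F, G applies, adding F, G
H → E applies, adding E
Closure: {D, E, F, G, H}.

D, E, F, G, H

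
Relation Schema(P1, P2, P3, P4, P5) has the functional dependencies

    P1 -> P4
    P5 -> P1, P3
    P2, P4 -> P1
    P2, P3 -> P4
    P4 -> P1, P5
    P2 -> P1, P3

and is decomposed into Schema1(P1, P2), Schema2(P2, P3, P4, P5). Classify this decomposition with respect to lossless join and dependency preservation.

Lossless test: (P2)⁺ = {P1, P2, P3, P4, P5}, which contains all of one fragment — lossless.
Dependency preservation: the restricted closure of {P1} across the fragments never reaches {P4}, so P1 → P4 cannot be enforced without a join — not preserved.

lossless but not dependency-preserving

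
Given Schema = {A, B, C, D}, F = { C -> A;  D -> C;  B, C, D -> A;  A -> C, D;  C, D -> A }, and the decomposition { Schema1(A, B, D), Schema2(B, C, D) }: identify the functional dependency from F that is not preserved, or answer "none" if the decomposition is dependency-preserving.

C → A: restricted closure across fragments reaches A.
D → C lies within Schema2.
B, C, D → A: restricted closure across fragments reaches A.
A → C, D: restricted closure across fragments reaches C, D.
C, D → A: restricted closure across fragments reaches A.
Every dependency is enforceable on the fragments, so the decomposition is dependency-preserving.

none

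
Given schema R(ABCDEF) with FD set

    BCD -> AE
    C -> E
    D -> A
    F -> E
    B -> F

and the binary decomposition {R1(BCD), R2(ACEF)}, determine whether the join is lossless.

Common attributes: R1 ∩ R2 = {C}.
Closure of {C}: C → E applies, adding E. So (C)⁺ = {CE}.
The closure contains neither all of R1 = {BCD} nor all of R2 = {ACEF}, so the common attributes are not a superkey of either fragment. The join is lossy.

No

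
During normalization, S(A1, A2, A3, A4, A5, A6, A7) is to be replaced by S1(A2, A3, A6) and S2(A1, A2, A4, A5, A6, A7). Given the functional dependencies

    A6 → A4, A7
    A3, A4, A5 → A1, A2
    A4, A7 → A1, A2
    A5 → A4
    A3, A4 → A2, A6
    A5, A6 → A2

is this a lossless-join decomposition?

No

Common attributes: S1 ∩ S2 = {A2, A6}.
Closure of {A2, A6}: A6 → A4, A7 applies, adding A4, A7; A4, A7 → A1, A2 applies, adding A1. So (A2, A6)⁺ = {A1, A2, A4, A6, A7}.
The closure contains neither all of S1 = {A2, A3, A6} nor all of S2 = {A1, A2, A4, A5, A6, A7}, so the common attributes are not a superkey of either fragment. The join is lossy.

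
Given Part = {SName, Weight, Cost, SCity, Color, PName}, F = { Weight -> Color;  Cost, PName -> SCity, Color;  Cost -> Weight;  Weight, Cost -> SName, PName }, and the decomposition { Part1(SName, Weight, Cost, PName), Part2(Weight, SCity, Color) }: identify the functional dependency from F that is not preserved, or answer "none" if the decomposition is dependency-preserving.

Check Cost, PName → SCity, Color: no single fragment contains all of {Cost, SCity, Color, PName}, and the restricted closure of {Cost, PName} across the fragments never reaches {SCity, Color}.
Weight → Color is preserved.
Cost → Weight is preserved.
Weight, Cost → SName, PName is preserved.

Cost, PName -> SCity, Color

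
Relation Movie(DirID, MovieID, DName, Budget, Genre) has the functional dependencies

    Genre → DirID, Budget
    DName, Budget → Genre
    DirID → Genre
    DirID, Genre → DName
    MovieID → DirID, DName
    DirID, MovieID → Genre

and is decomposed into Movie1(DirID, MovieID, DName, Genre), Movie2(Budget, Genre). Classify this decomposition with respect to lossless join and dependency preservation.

lossless but not dependency-preserving

Lossless test: (Genre)⁺ = {DirID, DName, Budget, Genre}, which contains all of one fragment — lossless.
Dependency preservation: the restricted closure of {DName, Budget} across the fragments never reaches {Genre}, so DName, Budget → Genre cannot be enforced without a join — not preserved.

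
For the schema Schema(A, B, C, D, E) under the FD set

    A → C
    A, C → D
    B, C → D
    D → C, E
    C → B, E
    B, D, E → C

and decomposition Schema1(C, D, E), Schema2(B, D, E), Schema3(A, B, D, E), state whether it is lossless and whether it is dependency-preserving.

Lossless test (chase): Rows 1 and 2 agree on D; apply D→C, E and equate their C, E entries. Rows 1 and 3 agree on D; apply D→C, E and equate their C, E entries. Rows 1 and 2 agree on C; apply C→B, E and equate their B, E entries. Row 3 is now all distinguished symbols — the join is lossless.
Dependency preservation: A → C; A, C → D; B, C → D; C → B, E; B, D, E → C are not contained in any single fragment, but the restricted closure of each left-hand side across the fragments still reaches the right-hand side; the remaining FDs each lie inside some fragment. All dependencies are preserved.

lossless and dependency-preserving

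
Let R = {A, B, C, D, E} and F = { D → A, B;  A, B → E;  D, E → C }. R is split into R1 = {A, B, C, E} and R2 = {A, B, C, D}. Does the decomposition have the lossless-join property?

Yes

Common attributes: R1 ∩ R2 = {A, B, C}.
Closure of {A, B, C}: A, B → E applies, adding E. So (A, B, C)⁺ = {A, B, C, E}.
This closure contains every attribute of R1, so R1 ∩ R2 → R1. The join is lossless.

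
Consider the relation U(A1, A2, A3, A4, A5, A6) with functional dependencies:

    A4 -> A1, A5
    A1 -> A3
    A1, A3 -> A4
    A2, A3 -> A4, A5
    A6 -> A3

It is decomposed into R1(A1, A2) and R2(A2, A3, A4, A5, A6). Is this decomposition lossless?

No

Common attributes: R1 ∩ R2 = {A2}.
No dependency enlarges {A2}, so (A2)⁺ = {A2}.
The closure contains neither all of R1 = {A1, A2} nor all of R2 = {A2, A3, A4, A5, A6}, so the common attributes are not a superkey of either fragment. The join is lossy.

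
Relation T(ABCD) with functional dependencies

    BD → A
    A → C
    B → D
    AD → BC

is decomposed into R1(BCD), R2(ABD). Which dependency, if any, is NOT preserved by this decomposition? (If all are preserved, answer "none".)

Check A → C: no single fragment contains all of {AC}, and the restricted closure of {A} across the fragments never reaches {C}.
BD → A is preserved.
B → D is preserved.
AD → BC is preserved.

A → C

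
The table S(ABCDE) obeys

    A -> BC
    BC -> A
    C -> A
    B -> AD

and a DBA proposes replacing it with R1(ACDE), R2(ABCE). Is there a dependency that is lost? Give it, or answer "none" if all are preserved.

none

A → BC lies within R2.
BC → A lies within R2.
C → A lies within R1.
B → AD: restricted closure across fragments reaches AD.
Every dependency is enforceable on the fragments, so the decomposition is dependency-preserving.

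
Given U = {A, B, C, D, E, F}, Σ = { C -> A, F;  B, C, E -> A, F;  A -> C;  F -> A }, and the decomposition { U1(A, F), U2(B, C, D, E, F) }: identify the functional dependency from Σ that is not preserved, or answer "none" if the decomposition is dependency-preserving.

C → A, F: restricted closure across fragments reaches A, F.
B, C, E → A, F: restricted closure across fragments reaches A, F.
A → C: restricted closure across fragments reaches C.
F → A lies within U1.
Every dependency is enforceable on the fragments, so the decomposition is dependency-preserving.

none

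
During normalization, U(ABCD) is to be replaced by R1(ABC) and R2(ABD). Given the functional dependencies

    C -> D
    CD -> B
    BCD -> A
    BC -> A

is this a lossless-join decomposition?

No

Common attributes: R1 ∩ R2 = {AB}.
No dependency enlarges {AB}, so (AB)⁺ = {AB}.
The closure contains neither all of R1 = {ABC} nor all of R2 = {ABD}, so the common attributes are not a superkey of either fragment. The join is lossy.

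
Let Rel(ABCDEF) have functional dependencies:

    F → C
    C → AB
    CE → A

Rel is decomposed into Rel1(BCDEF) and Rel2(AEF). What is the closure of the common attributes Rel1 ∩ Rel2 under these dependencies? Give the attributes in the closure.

ABCEF

Rel1 ∩ Rel2 = {EF}.
F → C applies, adding C
C → AB applies, adding AB
Closure: {ABCEF}.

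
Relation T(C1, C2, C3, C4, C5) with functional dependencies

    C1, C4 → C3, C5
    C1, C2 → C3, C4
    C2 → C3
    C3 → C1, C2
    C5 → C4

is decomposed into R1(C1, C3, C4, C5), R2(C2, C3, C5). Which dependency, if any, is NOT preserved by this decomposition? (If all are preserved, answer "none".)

C1, C4 → C3, C5 lies within R1.
C1, C2 → C3, C4: restricted closure across fragments reaches C3, C4.
C2 → C3 lies within R2.
C3 → C1, C2: restricted closure across fragments reaches C1, C2.
C5 → C4 lies within R1.
Every dependency is enforceable on the fragments, so the decomposition is dependency-preserving.

none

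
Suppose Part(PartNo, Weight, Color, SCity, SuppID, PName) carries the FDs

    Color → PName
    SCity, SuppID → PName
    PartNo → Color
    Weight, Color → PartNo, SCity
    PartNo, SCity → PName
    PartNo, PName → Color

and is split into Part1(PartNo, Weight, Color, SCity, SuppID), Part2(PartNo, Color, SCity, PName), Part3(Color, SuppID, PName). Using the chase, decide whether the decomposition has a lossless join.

Yes

Chase test. Columns are PartNo, Weight, Color, SCity, SuppID, PName; row i has aⱼ where attribute j ∈ Parti, else bᵢⱼ.
Initial tableau (one row per fragment):
  row 1: a1 a2 a3 a4 a5 b16
  row 2: a1 b22 a3 a4 b25 a6
  row 3: b31 b32 a3 b34 a5 a6
Rows 1 and 2 agree on Color; apply Color→PName and equate their PName entries.
Row 1 is now all distinguished symbols — the join is lossless.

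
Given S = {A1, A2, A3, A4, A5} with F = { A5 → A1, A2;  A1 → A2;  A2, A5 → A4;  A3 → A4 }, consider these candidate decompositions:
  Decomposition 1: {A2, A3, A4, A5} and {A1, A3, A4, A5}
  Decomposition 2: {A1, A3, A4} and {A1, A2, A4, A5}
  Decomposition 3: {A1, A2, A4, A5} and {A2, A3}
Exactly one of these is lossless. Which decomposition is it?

Decomposition 1

Decomposition 1: common = {A3, A4, A5}, closure = {A1, A2, A3, A4, A5} → lossless.
Decomposition 2: common = {A1, A4}, closure = {A1, A2, A4} → lossy.
Decomposition 3: common = {A2}, closure = {A2} → lossy.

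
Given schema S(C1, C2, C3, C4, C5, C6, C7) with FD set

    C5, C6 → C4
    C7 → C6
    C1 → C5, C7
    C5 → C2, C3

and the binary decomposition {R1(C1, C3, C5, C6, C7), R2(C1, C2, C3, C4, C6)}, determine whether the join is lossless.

Yes

Common attributes: R1 ∩ R2 = {C1, C3, C6}.
Closure of {C1, C3, C6}: C1 → C5, C7 applies, adding C5, C7; C5 → C2, C3 applies, adding C2; C5, C6 → C4 applies, adding C4. So (C1, C3, C6)⁺ = {C1, C2, C3, C4, C5, C6, C7}.
This closure contains every attribute of R1, so R1 ∩ R2 → R1. The join is lossless.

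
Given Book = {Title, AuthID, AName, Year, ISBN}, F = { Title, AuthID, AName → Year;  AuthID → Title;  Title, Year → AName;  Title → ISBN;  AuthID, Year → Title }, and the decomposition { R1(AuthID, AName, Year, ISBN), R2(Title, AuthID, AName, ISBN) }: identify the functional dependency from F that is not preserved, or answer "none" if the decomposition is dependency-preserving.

Check Title, Year → AName: no single fragment contains all of {Title, AName, Year}, and the restricted closure of {Title, Year} across the fragments never reaches {AName}.
Title, AuthID, AName → Year is preserved.
AuthID → Title is preserved.
Title → ISBN is preserved.
AuthID, Year → Title is preserved.

Title, Year → AName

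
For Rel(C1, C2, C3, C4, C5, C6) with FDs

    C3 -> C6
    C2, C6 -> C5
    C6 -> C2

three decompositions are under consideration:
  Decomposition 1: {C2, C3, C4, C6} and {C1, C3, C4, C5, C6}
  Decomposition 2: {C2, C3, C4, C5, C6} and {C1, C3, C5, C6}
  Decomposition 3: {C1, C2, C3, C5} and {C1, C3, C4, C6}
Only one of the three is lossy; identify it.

Decomposition 2

Decomposition 1: common = {C3, C4, C6}, closure = {C2, C3, C4, C5, C6} → lossless.
Decomposition 2: common = {C3, C5, C6}, closure = {C2, C3, C5, C6} → lossy.
Decomposition 3: common = {C1, C3}, closure = {C1, C2, C3, C5, C6} → lossless.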